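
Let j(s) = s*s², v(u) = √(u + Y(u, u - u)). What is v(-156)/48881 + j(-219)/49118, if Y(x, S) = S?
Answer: -10503459/49118 + 2*I*√39/48881 ≈ -213.84 + 0.00025552*I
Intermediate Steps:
v(u) = √u (v(u) = √(u + (u - u)) = √(u + 0) = √u)
j(s) = s³
v(-156)/48881 + j(-219)/49118 = √(-156)/48881 + (-219)³/49118 = (2*I*√39)*(1/48881) - 10503459*1/49118 = 2*I*√39/48881 - 10503459/49118 = -10503459/49118 + 2*I*√39/48881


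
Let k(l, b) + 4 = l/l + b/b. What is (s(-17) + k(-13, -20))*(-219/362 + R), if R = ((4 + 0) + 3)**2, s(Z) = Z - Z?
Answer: -17519/181 ≈ -96.790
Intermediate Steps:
s(Z) = 0
k(l, b) = -2 (k(l, b) = -4 + (l/l + b/b) = -4 + (1 + 1) = -4 + 2 = -2)
R = 49 (R = (4 + 3)**2 = 7**2 = 49)
(s(-17) + k(-13, -20))*(-219/362 + R) = (0 - 2)*(-219/362 + 49) = -2*(-219*1/362 + 49) = -2*(-219/362 + 49) = -2*17519/362 = -17519/181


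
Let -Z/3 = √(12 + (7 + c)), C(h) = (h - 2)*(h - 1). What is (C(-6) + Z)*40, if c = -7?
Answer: 2240 - 240*√3 ≈ 1824.3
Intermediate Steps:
C(h) = (-1 + h)*(-2 + h) (C(h) = (-2 + h)*(-1 + h) = (-1 + h)*(-2 + h))
Z = -6*√3 (Z = -3*√(12 + (7 - 7)) = -3*√(12 + 0) = -6*√3 ≈ -10.392)
(C(-6) + Z)*40 = ((2 + (-6)² - 3*(-6)) - 6*√3)*40 = ((2 + 36 + 18) - 6*√3)*40 = (56 - 6*√3)*40 = 2240 - 240*√3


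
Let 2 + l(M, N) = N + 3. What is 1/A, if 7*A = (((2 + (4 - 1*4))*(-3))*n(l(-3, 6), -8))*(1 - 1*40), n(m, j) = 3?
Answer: 7/702 ≈ 0.0099715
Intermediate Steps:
l(M, N) = 1 + N (l(M, N) = -2 + (N + 3) = -2 + (3 + N) = 1 + N)
A = 702/7 (A = ((((2 + (4 - 1*4))*(-3))*3)*(1 - 1*40))/7 = ((((2 + (4 - 4))*(-3))*3)*(1 - 40))/7 = ((((2 + 0)*(-3))*3)*(-39))/7 = (((2*(-3))*3)*(-39))/7 = (-6*3*(-39))/7 = (-18*(-39))/7 = (1/7)*702 = 702/7 ≈ 100.29)
1/A = 1/(702/7) = 7/702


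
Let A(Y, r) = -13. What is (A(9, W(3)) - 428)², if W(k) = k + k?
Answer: 194481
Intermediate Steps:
W(k) = 2*k
(A(9, W(3)) - 428)² = (-13 - 428)² = (-441)² = 194481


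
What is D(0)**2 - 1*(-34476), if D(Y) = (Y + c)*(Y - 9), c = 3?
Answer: 35205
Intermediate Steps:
D(Y) = (-9 + Y)*(3 + Y) (D(Y) = (Y + 3)*(Y - 9) = (3 + Y)*(-9 + Y) = (-9 + Y)*(3 + Y))
D(0)**2 - 1*(-34476) = (-27 + 0**2 - 6*0)**2 - 1*(-34476) = (-27 + 0 + 0)**2 + 34476 = (-27)**2 + 34476 = 729 + 34476 = 35205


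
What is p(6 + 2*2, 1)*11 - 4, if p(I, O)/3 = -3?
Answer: -103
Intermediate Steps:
p(I, O) = -9 (p(I, O) = 3*(-3) = -9)
p(6 + 2*2, 1)*11 - 4 = -9*11 - 4 = -99 - 4 = -103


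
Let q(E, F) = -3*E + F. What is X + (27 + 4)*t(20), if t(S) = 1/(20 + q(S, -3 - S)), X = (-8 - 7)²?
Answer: 14144/63 ≈ 224.51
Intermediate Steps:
q(E, F) = F - 3*E
X = 225 (X = (-15)² = 225)
t(S) = 1/(17 - 4*S) (t(S) = 1/(20 + ((-3 - S) - 3*S)) = 1/(20 + (-3 - 4*S)) = 1/(17 - 4*S))
X + (27 + 4)*t(20) = 225 + (27 + 4)*(-1/(-17 + 4*20)) = 225 + 31*(-1/(-17 + 80)) = 225 + 31*(-1/63) = 225 - 31/63 = 14144/63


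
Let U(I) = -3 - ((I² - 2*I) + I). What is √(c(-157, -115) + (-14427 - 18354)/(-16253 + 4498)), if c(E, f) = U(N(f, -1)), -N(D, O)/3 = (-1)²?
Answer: 2*I*√421839930/11755 ≈ 3.4945*I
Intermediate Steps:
N(D, O) = -3 (N(D, O) = -3*(-1)² = -3*1 = -3)
U(I) = -3 + I - I² (U(I) = -3 - (I² - I) = -3 + (I - I²) = -3 + I - I²)
c(E, f) = -15 (c(E, f) = -3 - 3 - 1*(-3)² = -3 - 3 - 1*9 = -3 - 3 - 9 = -15)
√(c(-157, -115) + (-14427 - 18354)/(-16253 + 4498)) = √(-15 + (-14427 - 18354)/(-16253 + 4498)) = √(-15 - 32781/(-11755)) = √(-15 - 32781*(-1/11755)) = √(-15 + 32781/11755) = √(-143544/11755) = 2*I*√421839930/11755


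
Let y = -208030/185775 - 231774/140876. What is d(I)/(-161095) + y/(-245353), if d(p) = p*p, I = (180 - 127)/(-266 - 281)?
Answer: 69399947770220405017/6190166975211985889204070 ≈ 1.1211e-5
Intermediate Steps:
I = -53/547 (I = 53/(-547) = 53*(-1/547) = -53/547 ≈ -0.096892)
y = -7236424913/2617123890 (y = -208030*1/185775 - 231774*1/140876 = -41606/37155 - 115887/70438 = -7236424913/2617123890 ≈ -2.7650)
d(p) = p²
d(I)/(-161095) + y/(-245353) = (-53/547)²/(-161095) - 7236424913/2617123890/(-245353) = (2809/299209)*(-1/161095) - 7236424913/2617123890*(-1/245353) = -2809/48201073855 + 7236424913/642119197783170 = 69399947770220405017/6190166975211985889204070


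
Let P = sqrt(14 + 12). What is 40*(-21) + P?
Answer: -840 + sqrt(26) ≈ -834.90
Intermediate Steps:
P = sqrt(26) ≈ 5.0990
40*(-21) + P = 40*(-21) + sqrt(26) = -840 + sqrt(26)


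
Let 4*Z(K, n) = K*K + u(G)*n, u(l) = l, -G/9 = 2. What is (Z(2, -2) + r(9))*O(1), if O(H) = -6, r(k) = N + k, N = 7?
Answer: -156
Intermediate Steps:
G = -18 (G = -9*2 = -18)
r(k) = 7 + k
Z(K, n) = -9*n/2 + K²/4 (Z(K, n) = (K*K - 18*n)/4 = (K² - 18*n)/4 = -9*n/2 + K²/4)
(Z(2, -2) + r(9))*O(1) = ((-9/2*(-2) + (¼)*2²) + (7 + 9))*(-6) = ((9 + (¼)*4) + 16)*(-6) = ((9 + 1) + 16)*(-6) = (10 + 16)*(-6) = 26*(-6) = -156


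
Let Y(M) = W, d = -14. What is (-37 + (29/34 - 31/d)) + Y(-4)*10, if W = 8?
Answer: 5482/119 ≈ 46.067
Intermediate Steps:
Y(M) = 8
(-37 + (29/34 - 31/d)) + Y(-4)*10 = (-37 + (29/34 - 31/(-14))) + 8*10 = (-37 + (29*(1/34) - 31*(-1/14))) + 80 = (-37 + (29/34 + 31/14)) + 80 = (-37 + 365/119) + 80 = -4038/119 + 80 = 5482/119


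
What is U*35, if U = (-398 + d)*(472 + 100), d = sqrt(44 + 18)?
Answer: -7967960 + 20020*sqrt(62) ≈ -7.8103e+6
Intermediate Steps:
d = sqrt(62) ≈ 7.8740
U = -227656 + 572*sqrt(62) (U = (-398 + sqrt(62))*(472 + 100) = (-398 + sqrt(62))*572 = -227656 + 572*sqrt(62) ≈ -2.2315e+5)
U*35 = (-227656 + 572*sqrt(62))*35 = -7967960 + 20020*sqrt(62)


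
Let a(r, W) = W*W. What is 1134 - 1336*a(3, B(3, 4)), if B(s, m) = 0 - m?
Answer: -20242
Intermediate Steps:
B(s, m) = -m
a(r, W) = W²
1134 - 1336*a(3, B(3, 4)) = 1134 - 1336*(-1*4)² = 1134 - 1336*(-4)² = 1134 - 1336*16 = 1134 - 21376 = -20242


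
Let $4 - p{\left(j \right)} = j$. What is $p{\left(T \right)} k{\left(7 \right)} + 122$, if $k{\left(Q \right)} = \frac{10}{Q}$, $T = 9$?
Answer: $\frac{804}{7} \approx 114.86$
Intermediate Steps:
$p{\left(j \right)} = 4 - j$
$p{\left(T \right)} k{\left(7 \right)} + 122 = \left(4 - 9\right) \frac{10}{7} + 122 = \left(4 - 9\right) 10 \cdot \frac{1}{7} + 122 = \left(-5\right) \frac{10}{7} + 122 = - \frac{50}{7} + 122 = \frac{804}{7}$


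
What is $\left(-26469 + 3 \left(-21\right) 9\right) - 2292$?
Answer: $-29328$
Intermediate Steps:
$\left(-26469 + 3 \left(-21\right) 9\right) - 2292 = \left(-26469 - 567\right) - 2292 = -27036 - 2292 = -29328$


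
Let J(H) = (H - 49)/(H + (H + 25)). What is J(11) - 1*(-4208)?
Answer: 197738/47 ≈ 4207.2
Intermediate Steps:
J(H) = (-49 + H)/(25 + 2*H) (J(H) = (-49 + H)/(H + (25 + H)) = (-49 + H)/(25 + 2*H))
J(11) - 1*(-4208) = (-49 + 11)/(25 + 2*11) - 1*(-4208) = -38/(25 + 22) + 4208 = -38/47 + 4208 = 197738/47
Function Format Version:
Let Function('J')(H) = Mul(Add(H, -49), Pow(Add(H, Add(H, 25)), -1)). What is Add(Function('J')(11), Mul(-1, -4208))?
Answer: Rational(197738, 47) ≈ 4207.2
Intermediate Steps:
Function('J')(H) = Mul(Pow(Add(25, Mul(2, H)), -1), Add(-49, H)) (Function('J')(H) = Mul(Add(-49, H), Pow(Add(H, Add(25, H)), -1)) = Mul(Add(-49, H), Pow(Add(25, Mul(2, H)), -1)) = Mul(Pow(Add(25, Mul(2, H)), -1), Add(-49, H)))
Add(Function('J')(11), Mul(-1, -4208)) = Add(Mul(Pow(Add(25, Mul(2, 11)), -1), Add(-49, 11)), Mul(-1, -4208)) = Add(Mul(Pow(Add(25, 22), -1), -38), 4208) = Add(Mul(Pow(47, -1), -38), 4208) = Add(Mul(Rational(1, 47), -38), 4208) = Add(Rational(-38, 47), 4208) = Rational(197738, 47)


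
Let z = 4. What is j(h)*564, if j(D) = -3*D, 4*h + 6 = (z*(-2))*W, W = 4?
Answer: 16074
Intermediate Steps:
h = -19/2 (h = -3/2 + ((4*(-2))*4)/4 = -3/2 + (-8*4)/4 = -3/2 + (¼)*(-32) = -3/2 - 8 = -19/2 ≈ -9.5000)
j(h)*564 = -3*(-19/2)*564 = (57/2)*564 = 16074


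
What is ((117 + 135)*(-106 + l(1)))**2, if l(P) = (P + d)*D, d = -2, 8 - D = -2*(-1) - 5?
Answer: 869306256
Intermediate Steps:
D = 11 (D = 8 - (-2*(-1) - 5) = 8 - (2 - 5) = 8 - 1*(-3) = 8 + 3 = 11)
l(P) = -22 + 11*P (l(P) = (P - 2)*11 = (-2 + P)*11 = -22 + 11*P)
((117 + 135)*(-106 + l(1)))**2 = ((117 + 135)*(-106 + (-22 + 11*1)))**2 = (252*(-106 + (-22 + 11)))**2 = (252*(-106 - 11))**2 = (252*(-117))**2 = (-29484)**2 = 869306256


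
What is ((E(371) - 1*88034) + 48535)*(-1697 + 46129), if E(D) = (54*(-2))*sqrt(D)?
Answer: -1755019568 - 4798656*sqrt(371) ≈ -1.8474e+9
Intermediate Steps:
E(D) = -108*sqrt(D)
((E(371) - 1*88034) + 48535)*(-1697 + 46129) = ((-108*sqrt(371) - 1*88034) + 48535)*(-1697 + 46129) = ((-108*sqrt(371) - 88034) + 48535)*44432 = ((-88034 - 108*sqrt(371)) + 48535)*44432 = (-39499 - 108*sqrt(371))*44432 = -1755019568 - 4798656*sqrt(371)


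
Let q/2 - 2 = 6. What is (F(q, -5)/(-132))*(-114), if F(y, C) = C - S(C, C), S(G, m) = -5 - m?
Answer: -95/22 ≈ -4.3182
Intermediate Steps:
q = 16 (q = 4 + 2*6 = 4 + 12 = 16)
F(y, C) = 5 + 2*C (F(y, C) = C - (-5 - C) = C + (5 + C) = 5 + 2*C)
(F(q, -5)/(-132))*(-114) = ((5 + 2*(-5))/(-132))*(-114) = ((5 - 10)*(-1/132))*(-114) = -5*(-1/132)*(-114) = (5/132)*(-114) = -95/22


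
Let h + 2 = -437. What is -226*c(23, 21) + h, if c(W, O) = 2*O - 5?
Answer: -8801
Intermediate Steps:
h = -439 (h = -2 - 437 = -439)
c(W, O) = -5 + 2*O
-226*c(23, 21) + h = -226*(-5 + 2*21) - 439 = -226*(-5 + 42) - 439 = -226*37 - 439 = -8362 - 439 = -8801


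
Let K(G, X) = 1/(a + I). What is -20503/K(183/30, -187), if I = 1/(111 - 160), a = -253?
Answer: 36313742/7 ≈ 5.1877e+6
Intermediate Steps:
I = -1/49 (I = 1/(-49) = -1/49 ≈ -0.020408)
K(G, X) = -49/12398 (K(G, X) = 1/(-253 - 1/49) = 1/(-12398/49) = -49/12398)
-20503/K(183/30, -187) = -20503/(-49/12398) = -20503*(-12398/49) = 36313742/7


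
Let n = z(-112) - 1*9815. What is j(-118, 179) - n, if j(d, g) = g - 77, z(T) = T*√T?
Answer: 9917 + 448*I*√7 ≈ 9917.0 + 1185.3*I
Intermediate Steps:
z(T) = T^(3/2)
j(d, g) = -77 + g
n = -9815 - 448*I*√7 (n = (-112)^(3/2) - 1*9815 = -448*I*√7 - 9815 = -9815 - 448*I*√7 ≈ -9815.0 - 1185.3*I)
j(-118, 179) - n = (-77 + 179) - (-9815 - 448*I*√7) = 102 + (9815 + 448*I*√7) = 9917 + 448*I*√7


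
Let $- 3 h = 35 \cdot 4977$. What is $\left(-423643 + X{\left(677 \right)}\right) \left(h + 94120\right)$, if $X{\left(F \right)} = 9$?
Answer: $-15274123870$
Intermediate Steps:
$h = -58065$ ($h = - \frac{35 \cdot 4977}{3} = \left(- \frac{1}{3}\right) 174195 = -58065$)
$\left(-423643 + X{\left(677 \right)}\right) \left(h + 94120\right) = \left(-423643 + 9\right) \left(-58065 + 94120\right) = \left(-423634\right) 36055 = -15274123870$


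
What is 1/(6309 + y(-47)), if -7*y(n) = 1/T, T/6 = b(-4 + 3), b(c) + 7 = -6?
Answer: 546/3444715 ≈ 0.00015850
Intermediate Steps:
b(c) = -13 (b(c) = -7 - 6 = -13)
T = -78 (T = 6*(-13) = -78)
y(n) = 1/546 (y(n) = -1/7/(-78) = -1/7*(-1/78) = 1/546)
1/(6309 + y(-47)) = 1/(6309 + 1/546) = 1/(3444715/546) = 546/3444715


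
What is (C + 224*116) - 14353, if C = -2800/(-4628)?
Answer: 13457767/1157 ≈ 11632.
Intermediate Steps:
C = 700/1157 (C = -2800*(-1/4628) = 700/1157 ≈ 0.60501)
(C + 224*116) - 14353 = (700/1157 + 224*116) - 14353 = (700/1157 + 25984) - 14353 = 30064188/1157 - 14353 = 13457767/1157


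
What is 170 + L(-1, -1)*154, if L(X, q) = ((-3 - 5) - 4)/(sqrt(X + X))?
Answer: 170 + 924*I*sqrt(2) ≈ 170.0 + 1306.7*I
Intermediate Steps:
L(X, q) = -6*sqrt(2)/sqrt(X) (L(X, q) = (-8 - 4)/(sqrt(2*X)) = -12*sqrt(2)/(2*sqrt(X)) = -6*sqrt(2)/sqrt(X))
170 + L(-1, -1)*154 = 170 - 6*sqrt(2)/sqrt(-1)*154 = 170 - 6*sqrt(2)*(-I)*154 = 170 + (6*I*sqrt(2))*154 = 170 + 924*I*sqrt(2)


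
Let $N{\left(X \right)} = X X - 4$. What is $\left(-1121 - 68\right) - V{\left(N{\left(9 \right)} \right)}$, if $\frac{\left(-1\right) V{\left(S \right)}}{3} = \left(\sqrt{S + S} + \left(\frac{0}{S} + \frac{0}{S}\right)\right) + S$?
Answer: $-958 + 3 \sqrt{154} \approx -920.77$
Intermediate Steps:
$N{\left(X \right)} = -4 + X^{2}$ ($N{\left(X \right)} = X^{2} - 4 = -4 + X^{2}$)
$V{\left(S \right)} = - 3 S - 3 \sqrt{2} \sqrt{S}$ ($V{\left(S \right)} = - 3 \left(\left(\sqrt{S + S} + \left(\frac{0}{S} + \frac{0}{S}\right)\right) + S\right) = - 3 \left(\left(\sqrt{2 S} + \left(0 + 0\right)\right) + S\right) = - 3 \left(\left(\sqrt{2} \sqrt{S} + 0\right) + S\right) = - 3 \left(\sqrt{2} \sqrt{S} + S\right) = - 3 \left(S + \sqrt{2} \sqrt{S}\right) = - 3 S - 3 \sqrt{2} \sqrt{S}$)
$\left(-1121 - 68\right) - V{\left(N{\left(9 \right)} \right)} = \left(-1121 - 68\right) - \left(- 3 \left(-4 + 9^{2}\right) - 3 \sqrt{2} \sqrt{-4 + 9^{2}}\right) = -1189 - \left(- 3 \left(-4 + 81\right) - 3 \sqrt{2} \sqrt{-4 + 81}\right) = -1189 - \left(\left(-3\right) 77 - 3 \sqrt{2} \sqrt{77}\right) = -1189 - \left(-231 - 3 \sqrt{154}\right) = -1189 + \left(231 + 3 \sqrt{154}\right) = -958 + 3 \sqrt{154}$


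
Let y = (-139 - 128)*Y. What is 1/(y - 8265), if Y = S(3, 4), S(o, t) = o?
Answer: -1/9066 ≈ -0.00011030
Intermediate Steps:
Y = 3
y = -801 (y = (-139 - 128)*3 = -267*3 = -801)
1/(y - 8265) = 1/(-801 - 8265) = 1/(-9066) = -1/9066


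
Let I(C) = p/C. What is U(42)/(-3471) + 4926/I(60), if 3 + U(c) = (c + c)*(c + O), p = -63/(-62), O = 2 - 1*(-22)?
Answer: 2355731631/8099 ≈ 2.9087e+5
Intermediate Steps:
O = 24 (O = 2 + 22 = 24)
p = 63/62 (p = -63*(-1/62) = 63/62 ≈ 1.0161)
I(C) = 63/(62*C)
U(c) = -3 + 2*c*(24 + c) (U(c) = -3 + (c + c)*(c + 24) = -3 + (2*c)*(24 + c) = -3 + 2*c*(24 + c))
U(42)/(-3471) + 4926/I(60) = (-3 + 2*42**2 + 48*42)/(-3471) + 4926/(((63/62)/60)) = (-3 + 2*1764 + 2016)*(-1/3471) + 4926/(((63/62)*(1/60))) = (-3 + 3528 + 2016)*(-1/3471) + 4926/(21/1240) = 5541*(-1/3471) + 4926*(1240/21) = -1847/1157 + 2036080/7 = 2355731631/8099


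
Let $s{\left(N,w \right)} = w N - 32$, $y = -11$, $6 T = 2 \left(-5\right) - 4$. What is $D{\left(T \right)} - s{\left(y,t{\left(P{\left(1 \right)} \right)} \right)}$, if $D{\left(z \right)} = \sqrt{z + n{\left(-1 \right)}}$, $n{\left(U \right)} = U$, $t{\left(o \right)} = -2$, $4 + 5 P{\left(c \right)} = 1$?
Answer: $10 + \frac{i \sqrt{30}}{3} \approx 10.0 + 1.8257 i$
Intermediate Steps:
$T = - \frac{7}{3}$ ($T = \frac{2 \left(-5\right) - 4}{6} = \frac{-10 - 4}{6} = \frac{1}{6} \left(-14\right) = - \frac{7}{3} \approx -2.3333$)
$P{\left(c \right)} = - \frac{3}{5}$ ($P{\left(c \right)} = - \frac{4}{5} + \frac{1}{5} \cdot 1 = - \frac{4}{5} + \frac{1}{5} = - \frac{3}{5}$)
$D{\left(z \right)} = \sqrt{-1 + z}$ ($D{\left(z \right)} = \sqrt{z - 1} = \sqrt{-1 + z}$)
$s{\left(N,w \right)} = -32 + N w$ ($s{\left(N,w \right)} = N w - 32 = -32 + N w$)
$D{\left(T \right)} - s{\left(y,t{\left(P{\left(1 \right)} \right)} \right)} = \sqrt{-1 - \frac{7}{3}} - \left(-32 - -22\right) = \sqrt{- \frac{10}{3}} - \left(-32 + 22\right) = \frac{i \sqrt{30}}{3} - -10 = \frac{i \sqrt{30}}{3} + 10 = 10 + \frac{i \sqrt{30}}{3}$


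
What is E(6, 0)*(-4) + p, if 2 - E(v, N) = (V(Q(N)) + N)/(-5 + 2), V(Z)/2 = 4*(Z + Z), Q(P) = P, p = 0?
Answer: -8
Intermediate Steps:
V(Z) = 16*Z (V(Z) = 2*(4*(Z + Z)) = 2*(4*(2*Z)) = 2*(8*Z) = 16*Z)
E(v, N) = 2 + 17*N/3 (E(v, N) = 2 - (16*N + N)/(-5 + 2) = 2 - 17*N/(-3) = 2 - 17*N*(-1)/3 = 2 - (-17)*N/3 = 2 + 17*N/3)
E(6, 0)*(-4) + p = (2 + (17/3)*0)*(-4) + 0 = (2 + 0)*(-4) + 0 = 2*(-4) + 0 = -8 + 0 = -8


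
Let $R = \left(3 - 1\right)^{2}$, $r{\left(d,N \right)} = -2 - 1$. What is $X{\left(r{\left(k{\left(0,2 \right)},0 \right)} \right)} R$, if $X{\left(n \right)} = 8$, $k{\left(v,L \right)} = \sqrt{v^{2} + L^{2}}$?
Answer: $32$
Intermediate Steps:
$k{\left(v,L \right)} = \sqrt{L^{2} + v^{2}}$
$r{\left(d,N \right)} = -3$
$R = 4$ ($R = 2^{2} = 4$)
$X{\left(r{\left(k{\left(0,2 \right)},0 \right)} \right)} R = 8 \cdot 4 = 32$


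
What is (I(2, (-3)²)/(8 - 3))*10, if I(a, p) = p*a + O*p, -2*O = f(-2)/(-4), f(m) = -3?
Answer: 117/4 ≈ 29.250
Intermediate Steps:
O = -3/8 (O = -(-3)/(2*(-4)) = -(-3)*(-1)/(2*4) = -½*¾ = -3/8 ≈ -0.37500)
I(a, p) = -3*p/8 + a*p (I(a, p) = p*a - 3*p/8 = a*p - 3*p/8 = -3*p/8 + a*p)
(I(2, (-3)²)/(8 - 3))*10 = (((⅛)*(-3)²*(-3 + 8*2))/(8 - 3))*10 = (((⅛)*9*(-3 + 16))/5)*10 = (((⅛)*9*13)*(⅕))*10 = ((117/8)*(⅕))*10 = (117/40)*10 = 117/4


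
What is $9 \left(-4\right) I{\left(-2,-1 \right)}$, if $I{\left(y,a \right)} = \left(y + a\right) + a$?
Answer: $144$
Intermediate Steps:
$I{\left(y,a \right)} = y + 2 a$ ($I{\left(y,a \right)} = \left(a + y\right) + a = y + 2 a$)
$9 \left(-4\right) I{\left(-2,-1 \right)} = 9 \left(-4\right) \left(-2 + 2 \left(-1\right)\right) = - 36 \left(-2 - 2\right) = \left(-36\right) \left(-4\right) = 144$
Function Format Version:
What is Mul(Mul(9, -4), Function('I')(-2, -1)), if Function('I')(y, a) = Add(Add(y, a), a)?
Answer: 144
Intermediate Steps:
Function('I')(y, a) = Add(y, Mul(2, a)) (Function('I')(y, a) = Add(Add(a, y), a) = Add(y, Mul(2, a)))
Mul(Mul(9, -4), Function('I')(-2, -1)) = Mul(Mul(9, -4), Add(-2, Mul(2, -1))) = Mul(-36, Add(-2, -2)) = Mul(-36, -4) = 144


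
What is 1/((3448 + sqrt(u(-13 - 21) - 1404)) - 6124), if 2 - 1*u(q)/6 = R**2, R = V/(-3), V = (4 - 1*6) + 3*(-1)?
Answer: -4014/10743577 - I*sqrt(12678)/21487154 ≈ -0.00037362 - 5.2402e-6*I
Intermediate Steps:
V = -5 (V = (4 - 6) - 3 = -2 - 3 = -5)
R = 5/3 (R = -5/(-3) = -5*(-1/3) = 5/3 ≈ 1.6667)
u(q) = -14/3 (u(q) = 12 - 6*(5/3)**2 = 12 - 6*25/9 = 12 - 50/3 = -14/3)
1/((3448 + sqrt(u(-13 - 21) - 1404)) - 6124) = 1/((3448 + sqrt(-14/3 - 1404)) - 6124) = 1/((3448 + sqrt(-4226/3)) - 6124) = 1/((3448 + I*sqrt(12678)/3) - 6124) = 1/(-2676 + I*sqrt(12678)/3)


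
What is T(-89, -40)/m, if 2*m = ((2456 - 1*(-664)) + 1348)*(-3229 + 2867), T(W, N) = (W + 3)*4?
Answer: 86/202177 ≈ 0.00042537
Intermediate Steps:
T(W, N) = 12 + 4*W (T(W, N) = (3 + W)*4 = 12 + 4*W)
m = -808708 (m = (((2456 - 1*(-664)) + 1348)*(-3229 + 2867))/2 = (((2456 + 664) + 1348)*(-362))/2 = ((3120 + 1348)*(-362))/2 = (4468*(-362))/2 = (½)*(-1617416) = -808708)
T(-89, -40)/m = (12 + 4*(-89))/(-808708) = (12 - 356)*(-1/808708) = -344*(-1/808708) = 86/202177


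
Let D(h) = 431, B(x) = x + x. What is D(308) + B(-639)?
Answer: -847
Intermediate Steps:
B(x) = 2*x
D(308) + B(-639) = 431 + 2*(-639) = 431 - 1278 = -847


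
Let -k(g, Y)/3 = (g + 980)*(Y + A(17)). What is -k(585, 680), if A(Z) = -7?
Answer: 3159735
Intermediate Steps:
k(g, Y) = -3*(-7 + Y)*(980 + g) (k(g, Y) = -3*(g + 980)*(Y - 7) = -3*(980 + g)*(-7 + Y) = -3*(-7 + Y)*(980 + g))
-k(585, 680) = -(20580 - 2940*680 + 21*585 - 3*680*585) = -(20580 - 1999200 + 12285 - 1193400) = -1*(-3159735) = 3159735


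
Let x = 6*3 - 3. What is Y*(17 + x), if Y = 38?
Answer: 1216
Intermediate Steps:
x = 15 (x = 18 - 3 = 15)
Y*(17 + x) = 38*(17 + 15) = 38*32 = 1216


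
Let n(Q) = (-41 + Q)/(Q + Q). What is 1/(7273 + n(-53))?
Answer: 53/385516 ≈ 0.00013748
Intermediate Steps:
n(Q) = (-41 + Q)/(2*Q) (n(Q) = (-41 + Q)/((2*Q)) = (-41 + Q)*(1/(2*Q)) = (-41 + Q)/(2*Q))
1/(7273 + n(-53)) = 1/(7273 + (½)*(-41 - 53)/(-53)) = 1/(7273 + (½)*(-1/53)*(-94)) = 1/(7273 + 47/53) = 1/(385516/53) = 53/385516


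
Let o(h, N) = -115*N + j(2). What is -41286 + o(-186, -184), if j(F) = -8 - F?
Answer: -20136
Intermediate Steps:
o(h, N) = -10 - 115*N (o(h, N) = -115*N + (-8 - 1*2) = -115*N + (-8 - 2) = -115*N - 10 = -10 - 115*N)
-41286 + o(-186, -184) = -41286 + (-10 - 115*(-184)) = -41286 + (-10 + 21160) = -41286 + 21150 = -20136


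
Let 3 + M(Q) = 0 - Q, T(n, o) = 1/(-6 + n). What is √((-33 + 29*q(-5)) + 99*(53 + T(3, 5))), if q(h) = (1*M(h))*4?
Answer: √5413 ≈ 73.573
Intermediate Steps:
M(Q) = -3 - Q (M(Q) = -3 + (0 - Q) = -3 - Q)
q(h) = -12 - 4*h (q(h) = (1*(-3 - h))*4 = (-3 - h)*4 = -12 - 4*h)
√((-33 + 29*q(-5)) + 99*(53 + T(3, 5))) = √((-33 + 29*(-12 - 4*(-5))) + 99*(53 + 1/(-6 + 3))) = √((-33 + 29*(-12 + 20)) + 99*(53 + 1/(-3))) = √((-33 + 29*8) + 99*(53 - ⅓)) = √((-33 + 232) + 99*(158/3)) = √(199 + 5214) = √5413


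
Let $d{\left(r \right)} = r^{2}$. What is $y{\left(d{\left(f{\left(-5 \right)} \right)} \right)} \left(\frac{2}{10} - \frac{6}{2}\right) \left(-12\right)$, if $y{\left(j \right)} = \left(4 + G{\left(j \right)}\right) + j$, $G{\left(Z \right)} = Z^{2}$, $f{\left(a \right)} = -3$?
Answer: $\frac{15792}{5} \approx 3158.4$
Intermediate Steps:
$y{\left(j \right)} = 4 + j + j^{2}$ ($y{\left(j \right)} = \left(4 + j^{2}\right) + j = 4 + j + j^{2}$)
$y{\left(d{\left(f{\left(-5 \right)} \right)} \right)} \left(\frac{2}{10} - \frac{6}{2}\right) \left(-12\right) = \left(4 + \left(-3\right)^{2} + \left(\left(-3\right)^{2}\right)^{2}\right) \left(\frac{2}{10} - \frac{6}{2}\right) \left(-12\right) = \left(4 + 9 + 9^{2}\right) \left(2 \cdot \frac{1}{10} - 3\right) \left(-12\right) = \left(4 + 9 + 81\right) \left(\frac{1}{5} - 3\right) \left(-12\right) = 94 \left(- \frac{14}{5}\right) \left(-12\right) = \left(- \frac{1316}{5}\right) \left(-12\right) = \frac{15792}{5}$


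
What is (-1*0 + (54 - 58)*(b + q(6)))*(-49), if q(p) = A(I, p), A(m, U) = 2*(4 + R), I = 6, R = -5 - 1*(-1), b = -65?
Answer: -12740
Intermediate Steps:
R = -4 (R = -5 + 1 = -4)
A(m, U) = 0 (A(m, U) = 2*(4 - 4) = 2*0 = 0)
q(p) = 0
(-1*0 + (54 - 58)*(b + q(6)))*(-49) = (-1*0 + (54 - 58)*(-65 + 0))*(-49) = (0 - 4*(-65))*(-49) = (0 + 260)*(-49) = 260*(-49) = -12740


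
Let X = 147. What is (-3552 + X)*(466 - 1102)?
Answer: 2165580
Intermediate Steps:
(-3552 + X)*(466 - 1102) = (-3552 + 147)*(466 - 1102) = -3405*(-636) = 2165580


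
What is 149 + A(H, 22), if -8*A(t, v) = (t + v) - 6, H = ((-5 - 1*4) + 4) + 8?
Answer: 1173/8 ≈ 146.63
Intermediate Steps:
H = 3 (H = ((-5 - 4) + 4) + 8 = (-9 + 4) + 8 = -5 + 8 = 3)
A(t, v) = ¾ - t/8 - v/8 (A(t, v) = -((t + v) - 6)/8 = -(-6 + t + v)/8 = ¾ - t/8 - v/8)
149 + A(H, 22) = 149 + (¾ - ⅛*3 - ⅛*22) = 149 + (¾ - 3/8 - 11/4) = 149 - 19/8 = 1173/8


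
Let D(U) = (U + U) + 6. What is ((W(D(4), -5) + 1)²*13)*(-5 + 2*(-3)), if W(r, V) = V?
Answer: -2288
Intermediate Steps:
D(U) = 6 + 2*U (D(U) = 2*U + 6 = 6 + 2*U)
((W(D(4), -5) + 1)²*13)*(-5 + 2*(-3)) = ((-5 + 1)²*13)*(-5 + 2*(-3)) = ((-4)²*13)*(-5 - 6) = (16*13)*(-11) = 208*(-11) = -2288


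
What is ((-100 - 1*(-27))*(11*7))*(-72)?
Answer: 404712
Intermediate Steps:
((-100 - 1*(-27))*(11*7))*(-72) = ((-100 + 27)*77)*(-72) = -73*77*(-72) = -5621*(-72) = 404712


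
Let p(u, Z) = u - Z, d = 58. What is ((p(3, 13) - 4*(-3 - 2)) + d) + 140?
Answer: 208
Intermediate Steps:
((p(3, 13) - 4*(-3 - 2)) + d) + 140 = (((3 - 1*13) - 4*(-3 - 2)) + 58) + 140 = (((3 - 13) - 4*(-5)) + 58) + 140 = ((-10 + 20) + 58) + 140 = (10 + 58) + 140 = 68 + 140 = 208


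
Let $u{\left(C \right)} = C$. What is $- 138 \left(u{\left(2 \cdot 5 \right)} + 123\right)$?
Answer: $-18354$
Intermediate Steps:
$- 138 \left(u{\left(2 \cdot 5 \right)} + 123\right) = - 138 \left(2 \cdot 5 + 123\right) = - 138 \left(10 + 123\right) = \left(-138\right) 133 = -18354$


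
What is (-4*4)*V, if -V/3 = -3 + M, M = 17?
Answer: 672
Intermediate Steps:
V = -42 (V = -3*(-3 + 17) = -3*14 = -42)
(-4*4)*V = -4*4*(-42) = -16*(-42) = 672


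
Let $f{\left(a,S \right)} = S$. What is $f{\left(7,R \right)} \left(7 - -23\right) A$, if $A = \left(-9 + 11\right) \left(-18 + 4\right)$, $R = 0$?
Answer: $0$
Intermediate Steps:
$A = -28$ ($A = 2 \left(-14\right) = -28$)
$f{\left(7,R \right)} \left(7 - -23\right) A = 0 \left(7 - -23\right) \left(-28\right) = 0 \left(7 + 23\right) \left(-28\right) = 0 \cdot 30 \left(-28\right) = 0 \left(-28\right) = 0$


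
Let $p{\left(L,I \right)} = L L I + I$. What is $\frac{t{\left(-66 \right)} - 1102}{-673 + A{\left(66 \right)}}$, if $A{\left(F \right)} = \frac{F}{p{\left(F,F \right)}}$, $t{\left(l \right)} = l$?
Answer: $\frac{1272244}{733065} \approx 1.7355$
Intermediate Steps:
$p{\left(L,I \right)} = I + I L^{2}$ ($p{\left(L,I \right)} = L^{2} I + I = I L^{2} + I = I + I L^{2}$)
$A{\left(F \right)} = \frac{1}{1 + F^{2}}$ ($A{\left(F \right)} = \frac{F}{F \left(1 + F^{2}\right)} = F \frac{1}{F \left(1 + F^{2}\right)} = \frac{1}{1 + F^{2}}$)
$\frac{t{\left(-66 \right)} - 1102}{-673 + A{\left(66 \right)}} = \frac{-66 - 1102}{-673 + \frac{1}{1 + 66^{2}}} = \frac{-66 - 1102}{-673 + \frac{1}{1 + 4356}} = - \frac{1168}{-673 + \frac{1}{4357}} = - \frac{1168}{- \frac{2932260}{4357}} = \left(-1168\right) \left(- \frac{4357}{2932260}\right) = \frac{1272244}{733065}$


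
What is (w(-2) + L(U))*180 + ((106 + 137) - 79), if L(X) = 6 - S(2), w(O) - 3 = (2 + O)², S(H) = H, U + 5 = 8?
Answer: 1424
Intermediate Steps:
U = 3 (U = -5 + 8 = 3)
w(O) = 3 + (2 + O)²
L(X) = 4 (L(X) = 6 - 1*2 = 6 - 2 = 4)
(w(-2) + L(U))*180 + ((106 + 137) - 79) = ((3 + (2 - 2)²) + 4)*180 + ((106 + 137) - 79) = ((3 + 0²) + 4)*180 + (243 - 79) = ((3 + 0) + 4)*180 + 164 = (3 + 4)*180 + 164 = 7*180 + 164 = 1260 + 164 = 1424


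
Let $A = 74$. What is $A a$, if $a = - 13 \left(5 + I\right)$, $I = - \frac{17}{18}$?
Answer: $- \frac{35113}{9} \approx -3901.4$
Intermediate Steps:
$I = - \frac{17}{18}$ ($I = \left(-17\right) \frac{1}{18} = - \frac{17}{18} \approx -0.94444$)
$a = - \frac{949}{18}$ ($a = - 13 \left(5 - \frac{17}{18}\right) = \left(-13\right) \frac{73}{18} = - \frac{949}{18} \approx -52.722$)
$A a = 74 \left(- \frac{949}{18}\right) = - \frac{35113}{9}$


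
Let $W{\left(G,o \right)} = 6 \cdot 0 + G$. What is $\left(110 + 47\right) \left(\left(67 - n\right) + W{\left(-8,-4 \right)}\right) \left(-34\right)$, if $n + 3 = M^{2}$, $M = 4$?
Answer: $-245548$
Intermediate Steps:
$W{\left(G,o \right)} = G$ ($W{\left(G,o \right)} = 0 + G = G$)
$n = 13$ ($n = -3 + 4^{2} = -3 + 16 = 13$)
$\left(110 + 47\right) \left(\left(67 - n\right) + W{\left(-8,-4 \right)}\right) \left(-34\right) = \left(110 + 47\right) \left(\left(67 - 13\right) - 8\right) \left(-34\right) = 157 \left(\left(67 - 13\right) - 8\right) \left(-34\right) = 157 \left(54 - 8\right) \left(-34\right) = 157 \cdot 46 \left(-34\right) = 7222 \left(-34\right) = -245548$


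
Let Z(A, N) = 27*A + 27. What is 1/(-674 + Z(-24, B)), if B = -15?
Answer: -1/1295 ≈ -0.00077220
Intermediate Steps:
Z(A, N) = 27 + 27*A
1/(-674 + Z(-24, B)) = 1/(-674 + (27 + 27*(-24))) = 1/(-674 + (27 - 648)) = 1/(-674 - 621) = 1/(-1295) = -1/1295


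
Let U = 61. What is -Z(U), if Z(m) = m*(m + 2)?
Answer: -3843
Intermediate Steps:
Z(m) = m*(2 + m)
-Z(U) = -61*(2 + 61) = -61*63 = -1*3843 = -3843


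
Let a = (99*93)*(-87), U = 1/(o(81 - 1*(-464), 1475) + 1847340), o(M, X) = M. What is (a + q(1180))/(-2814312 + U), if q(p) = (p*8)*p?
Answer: -19103788076035/5200524930119 ≈ -3.6734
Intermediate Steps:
U = 1/1847885 (U = 1/((81 - 1*(-464)) + 1847340) = 1/((81 + 464) + 1847340) = 1/(545 + 1847340) = 1/1847885 ≈ 5.4116e-7)
a = -801009 (a = 9207*(-87) = -801009)
q(p) = 8*p² (q(p) = (8*p)*p = 8*p²)
(a + q(1180))/(-2814312 + U) = (-801009 + 8*1180²)/(-2814312 + 1/1847885) = (-801009 + 8*1392400)/(-5200524930119/1847885) = (-801009 + 11139200)*(-1847885/5200524930119) = 10338191*(-1847885/5200524930119) = -19103788076035/5200524930119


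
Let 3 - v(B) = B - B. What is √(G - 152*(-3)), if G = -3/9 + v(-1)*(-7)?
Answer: 2*√978/3 ≈ 20.849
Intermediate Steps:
v(B) = 3 (v(B) = 3 - (B - B) = 3 - 1*0 = 3 + 0 = 3)
G = -64/3 (G = -3/9 + 3*(-7) = -3*⅑ - 21 = -⅓ - 21 = -64/3 ≈ -21.333)
√(G - 152*(-3)) = √(-64/3 - 152*(-3)) = √(-64/3 + 456) = √(1304/3) = 2*√978/3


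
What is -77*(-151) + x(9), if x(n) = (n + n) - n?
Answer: 11636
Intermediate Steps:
x(n) = n (x(n) = 2*n - n = n)
-77*(-151) + x(9) = -77*(-151) + 9 = 11627 + 9 = 11636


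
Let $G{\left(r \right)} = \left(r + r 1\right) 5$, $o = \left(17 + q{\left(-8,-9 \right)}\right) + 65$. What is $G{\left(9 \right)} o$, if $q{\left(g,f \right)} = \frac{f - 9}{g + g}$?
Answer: $\frac{29925}{4} \approx 7481.3$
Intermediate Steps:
$q{\left(g,f \right)} = \frac{-9 + f}{2 g}$
$o = \frac{665}{8}$ ($o = \left(17 + \frac{-9 - 9}{2 \left(-8\right)}\right) + 65 = \left(17 + \frac{1}{2} \left(- \frac{1}{8}\right) \left(-18\right)\right) + 65 = \left(17 + \frac{9}{8}\right) + 65 = \frac{145}{8} + 65 = \frac{665}{8} \approx 83.125$)
$G{\left(r \right)} = 10 r$ ($G{\left(r \right)} = \left(r + r\right) 5 = 2 r 5 = 10 r$)
$G{\left(9 \right)} o = 10 \cdot 9 \cdot \frac{665}{8} = 90 \cdot \frac{665}{8} = \frac{29925}{4}$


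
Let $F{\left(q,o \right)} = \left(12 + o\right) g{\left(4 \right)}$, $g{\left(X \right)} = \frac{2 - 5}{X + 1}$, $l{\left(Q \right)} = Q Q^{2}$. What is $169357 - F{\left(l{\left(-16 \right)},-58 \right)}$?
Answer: $\frac{846647}{5} \approx 1.6933 \cdot 10^{5}$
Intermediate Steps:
$l{\left(Q \right)} = Q^{3}$
$g{\left(X \right)} = - \frac{3}{1 + X}$
$F{\left(q,o \right)} = - \frac{36}{5} - \frac{3 o}{5}$ ($F{\left(q,o \right)} = \left(12 + o\right) \left(- \frac{3}{1 + 4}\right) = \left(12 + o\right) \left(- \frac{3}{5}\right) = - \frac{36}{5} - \frac{3 o}{5}$)
$169357 - F{\left(l{\left(-16 \right)},-58 \right)} = 169357 - \left(- \frac{36}{5} - - \frac{174}{5}\right) = 169357 - \left(- \frac{36}{5} + \frac{174}{5}\right) = 169357 - \frac{138}{5} = \frac{846647}{5}$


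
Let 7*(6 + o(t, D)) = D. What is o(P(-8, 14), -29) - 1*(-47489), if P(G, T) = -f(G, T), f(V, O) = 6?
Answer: 332352/7 ≈ 47479.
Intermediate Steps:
P(G, T) = -6 (P(G, T) = -1*6 = -6)
o(t, D) = -6 + D/7
o(P(-8, 14), -29) - 1*(-47489) = (-6 + (⅐)*(-29)) - 1*(-47489) = (-6 - 29/7) + 47489 = -71/7 + 47489 = 332352/7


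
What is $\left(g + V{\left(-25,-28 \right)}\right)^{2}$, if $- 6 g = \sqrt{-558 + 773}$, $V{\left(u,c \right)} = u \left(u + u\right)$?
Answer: $\frac{\left(7500 - \sqrt{215}\right)^{2}}{36} \approx 1.5564 \cdot 10^{6}$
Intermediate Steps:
$V{\left(u,c \right)} = 2 u^{2}$ ($V{\left(u,c \right)} = u 2 u = 2 u^{2}$)
$g = - \frac{\sqrt{215}}{6}$ ($g = - \frac{\sqrt{-558 + 773}}{6} = - \frac{\sqrt{215}}{6} \approx -2.4438$)
$\left(g + V{\left(-25,-28 \right)}\right)^{2} = \left(- \frac{\sqrt{215}}{6} + 2 \left(-25\right)^{2}\right)^{2} = \left(- \frac{\sqrt{215}}{6} + 2 \cdot 625\right)^{2} = \left(- \frac{\sqrt{215}}{6} + 1250\right)^{2} = \left(1250 - \frac{\sqrt{215}}{6}\right)^{2}$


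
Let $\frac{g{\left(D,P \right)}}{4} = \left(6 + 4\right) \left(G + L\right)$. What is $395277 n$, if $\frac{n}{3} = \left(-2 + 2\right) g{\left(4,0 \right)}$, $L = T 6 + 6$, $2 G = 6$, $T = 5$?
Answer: $0$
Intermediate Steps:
$G = 3$ ($G = \frac{1}{2} \cdot 6 = 3$)
$L = 36$ ($L = 5 \cdot 6 + 6 = 30 + 6 = 36$)
$g{\left(D,P \right)} = 1560$ ($g{\left(D,P \right)} = 4 \left(6 + 4\right) \left(3 + 36\right) = 4 \cdot 10 \cdot 39 = 4 \cdot 390 = 1560$)
$n = 0$ ($n = 3 \left(-2 + 2\right) 1560 = 3 \cdot 0 \cdot 1560 = 3 \cdot 0 = 0$)
$395277 n = 395277 \cdot 0 = 0$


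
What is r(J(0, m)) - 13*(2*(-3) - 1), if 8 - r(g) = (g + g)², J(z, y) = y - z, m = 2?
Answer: 83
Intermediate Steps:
r(g) = 8 - 4*g² (r(g) = 8 - (g + g)² = 8 - (2*g)² = 8 - 4*g²)
r(J(0, m)) - 13*(2*(-3) - 1) = (8 - 4*(2 - 1*0)²) - 13*(2*(-3) - 1) = (8 - 4*(2 + 0)²) - 13*(-6 - 1) = (8 - 4*2²) - 13*(-7) = (8 - 4*4) + 91 = (8 - 16) + 91 = -8 + 91 = 83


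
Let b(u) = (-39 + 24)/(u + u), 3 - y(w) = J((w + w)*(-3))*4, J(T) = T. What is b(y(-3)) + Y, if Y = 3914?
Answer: 180049/46 ≈ 3914.1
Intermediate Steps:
y(w) = 3 + 24*w (y(w) = 3 - (w + w)*(-3)*4 = 3 - (2*w)*(-3)*4 = 3 - (-6*w)*4 = 3 - (-24)*w = 3 + 24*w)
b(u) = -15/(2*u) (b(u) = -15*1/(2*u) = -15/(2*u))
b(y(-3)) + Y = -15/(2*(3 + 24*(-3))) + 3914 = -15/(2*(3 - 72)) + 3914 = -15/2/(-69) + 3914 = -15/2*(-1/69) + 3914 = 5/46 + 3914 = 180049/46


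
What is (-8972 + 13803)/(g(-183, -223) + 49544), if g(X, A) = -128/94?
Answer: 227057/2328504 ≈ 0.097512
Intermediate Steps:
g(X, A) = -64/47 (g(X, A) = -128*1/94 = -64/47)
(-8972 + 13803)/(g(-183, -223) + 49544) = (-8972 + 13803)/(-64/47 + 49544) = 4831/(2328504/47) = 4831*(47/2328504) = 227057/2328504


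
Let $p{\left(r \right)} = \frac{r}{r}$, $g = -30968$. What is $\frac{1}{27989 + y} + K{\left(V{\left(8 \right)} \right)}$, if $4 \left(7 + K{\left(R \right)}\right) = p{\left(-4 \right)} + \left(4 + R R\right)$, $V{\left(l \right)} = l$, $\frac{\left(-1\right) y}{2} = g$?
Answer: $\frac{3686929}{359700} \approx 10.25$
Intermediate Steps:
$y = 61936$ ($y = \left(-2\right) \left(-30968\right) = 61936$)
$p{\left(r \right)} = 1$
$K{\left(R \right)} = - \frac{23}{4} + \frac{R^{2}}{4}$ ($K{\left(R \right)} = -7 + \frac{1 + \left(4 + R R\right)}{4} = -7 + \frac{1 + \left(4 + R^{2}\right)}{4} = -7 + \frac{5 + R^{2}}{4} = -7 + \left(\frac{5}{4} + \frac{R^{2}}{4}\right) = - \frac{23}{4} + \frac{R^{2}}{4}$)
$\frac{1}{27989 + y} + K{\left(V{\left(8 \right)} \right)} = \frac{1}{27989 + 61936} - \left(\frac{23}{4} - \frac{8^{2}}{4}\right) = \frac{1}{89925} + \left(- \frac{23}{4} + \frac{1}{4} \cdot 64\right) = \frac{1}{89925} + \left(- \frac{23}{4} + 16\right) = \frac{1}{89925} + \frac{41}{4} = \frac{3686929}{359700}$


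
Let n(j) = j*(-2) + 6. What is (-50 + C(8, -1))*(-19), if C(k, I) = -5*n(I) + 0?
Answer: 1710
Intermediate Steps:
n(j) = 6 - 2*j (n(j) = -2*j + 6 = 6 - 2*j)
C(k, I) = -30 + 10*I (C(k, I) = -5*(6 - 2*I) + 0 = (-30 + 10*I) + 0 = -30 + 10*I)
(-50 + C(8, -1))*(-19) = (-50 + (-30 + 10*(-1)))*(-19) = (-50 + (-30 - 10))*(-19) = (-50 - 40)*(-19) = -90*(-19) = 1710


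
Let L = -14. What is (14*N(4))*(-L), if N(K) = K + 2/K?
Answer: 882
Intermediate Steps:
(14*N(4))*(-L) = (14*(4 + 2/4))*(-1*(-14)) = (14*(4 + 2*(¼)))*14 = (14*(4 + ½))*14 = (14*(9/2))*14 = 63*14 = 882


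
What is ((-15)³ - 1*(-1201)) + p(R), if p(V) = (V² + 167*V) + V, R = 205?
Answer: 74291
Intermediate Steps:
p(V) = V² + 168*V
((-15)³ - 1*(-1201)) + p(R) = ((-15)³ - 1*(-1201)) + 205*(168 + 205) = (-3375 + 1201) + 205*373 = -2174 + 76465 = 74291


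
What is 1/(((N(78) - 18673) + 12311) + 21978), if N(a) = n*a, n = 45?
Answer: 1/19126 ≈ 5.2285e-5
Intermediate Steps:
N(a) = 45*a
1/(((N(78) - 18673) + 12311) + 21978) = 1/(((45*78 - 18673) + 12311) + 21978) = 1/(((3510 - 18673) + 12311) + 21978) = 1/((-15163 + 12311) + 21978) = 1/(-2852 + 21978) = 1/19126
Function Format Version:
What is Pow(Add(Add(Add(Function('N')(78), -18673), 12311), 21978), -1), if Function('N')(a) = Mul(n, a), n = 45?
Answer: Rational(1, 19126) ≈ 5.2285e-5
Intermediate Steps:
Function('N')(a) = Mul(45, a)
Pow(Add(Add(Add(Function('N')(78), -18673), 12311), 21978), -1) = Pow(Add(Add(Add(Mul(45, 78), -18673), 12311), 21978), -1) = Pow(Add(Add(Add(3510, -18673), 12311), 21978), -1) = Pow(Add(Add(-15163, 12311), 21978), -1) = Pow(Add(-2852, 21978), -1) = Pow(19126, -1) = Rational(1, 19126)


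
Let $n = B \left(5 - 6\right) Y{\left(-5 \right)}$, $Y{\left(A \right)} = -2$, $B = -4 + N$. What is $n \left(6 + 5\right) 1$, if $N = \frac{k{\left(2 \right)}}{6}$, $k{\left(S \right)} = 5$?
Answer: $- \frac{209}{3} \approx -69.667$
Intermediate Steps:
$N = \frac{5}{6} \approx 0.83333$
$B = - \frac{19}{6}$ ($B = -4 + \frac{5}{6} = - \frac{19}{6} \approx -3.1667$)
$n = - \frac{19}{3}$ ($n = - \frac{19 \left(5 - 6\right)}{6} \left(-2\right) = \left(- \frac{19}{6}\right) \left(-1\right) \left(-2\right) = \frac{19}{6} \left(-2\right) = - \frac{19}{3} \approx -6.3333$)
$n \left(6 + 5\right) 1 = - \frac{19 \left(6 + 5\right) 1}{3} = - \frac{19 \cdot 11 \cdot 1}{3} = \left(- \frac{19}{3}\right) 11 = - \frac{209}{3}$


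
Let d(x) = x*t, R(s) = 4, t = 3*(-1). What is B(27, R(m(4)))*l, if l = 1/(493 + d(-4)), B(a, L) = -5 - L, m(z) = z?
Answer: -9/505 ≈ -0.017822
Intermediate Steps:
t = -3
d(x) = -3*x (d(x) = x*(-3) = -3*x)
l = 1/505 (l = 1/(493 - 3*(-4)) = 1/(493 + 12) = 1/505 ≈ 0.0019802)
B(27, R(m(4)))*l = (-5 - 1*4)*(1/505) = (-5 - 4)*(1/505) = -9*1/505 = -9/505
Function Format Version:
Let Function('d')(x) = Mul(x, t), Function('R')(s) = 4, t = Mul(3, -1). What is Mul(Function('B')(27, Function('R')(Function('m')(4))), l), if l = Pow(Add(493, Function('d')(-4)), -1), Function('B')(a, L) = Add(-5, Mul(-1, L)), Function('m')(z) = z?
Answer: Rational(-9, 505) ≈ -0.017822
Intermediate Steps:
t = -3
Function('d')(x) = Mul(-3, x) (Function('d')(x) = Mul(x, -3) = Mul(-3, x))
l = Rational(1, 505) (l = Pow(Add(493, Mul(-3, -4)), -1) = Pow(Add(493, 12), -1) = Pow(505, -1) = Rational(1, 505) ≈ 0.0019802)
Mul(Function('B')(27, Function('R')(Function('m')(4))), l) = Mul(Add(-5, Mul(-1, 4)), Rational(1, 505)) = Mul(Add(-5, -4), Rational(1, 505)) = Mul(-9, Rational(1, 505)) = Rational(-9, 505)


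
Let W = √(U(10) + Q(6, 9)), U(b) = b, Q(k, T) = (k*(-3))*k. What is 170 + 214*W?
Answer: 170 + 1498*I*√2 ≈ 170.0 + 2118.5*I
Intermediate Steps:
Q(k, T) = -3*k² (Q(k, T) = (-3*k)*k = -3*k²)
W = 7*I*√2 (W = √(10 - 3*6²) = √(10 - 3*36) = √(10 - 108) = √(-98) = 7*I*√2 ≈ 9.8995*I)
170 + 214*W = 170 + 214*(7*I*√2) = 170 + 1498*I*√2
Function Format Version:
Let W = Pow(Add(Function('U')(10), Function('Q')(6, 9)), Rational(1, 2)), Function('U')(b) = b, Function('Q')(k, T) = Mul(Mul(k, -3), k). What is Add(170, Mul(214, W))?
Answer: Add(170, Mul(1498, I, Pow(2, Rational(1, 2)))) ≈ Add(170.00, Mul(2118.5, I))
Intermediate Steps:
Function('Q')(k, T) = Mul(-3, Pow(k, 2)) (Function('Q')(k, T) = Mul(Mul(-3, k), k) = Mul(-3, Pow(k, 2)))
W = Mul(7, I, Pow(2, Rational(1, 2))) (W = Pow(Add(10, Mul(-3, Pow(6, 2))), Rational(1, 2)) = Pow(Add(10, Mul(-3, 36)), Rational(1, 2)) = Pow(Add(10, -108), Rational(1, 2)) = Pow(-98, Rational(1, 2)) = Mul(7, I, Pow(2, Rational(1, 2))) ≈ Mul(9.8995, I))
Add(170, Mul(214, W)) = Add(170, Mul(214, Mul(7, I, Pow(2, Rational(1, 2))))) = Add(170, Mul(1498, I, Pow(2, Rational(1, 2))))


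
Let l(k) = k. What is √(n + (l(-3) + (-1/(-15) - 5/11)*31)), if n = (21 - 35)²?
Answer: √4927065/165 ≈ 13.453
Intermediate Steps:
n = 196 (n = (-14)² = 196)
√(n + (l(-3) + (-1/(-15) - 5/11)*31)) = √(196 + (-3 + (-1/(-15) - 5/11)*31)) = √(196 + (-3 + (-1*(-1/15) - 5*1/11)*31)) = √(196 + (-3 + (1/15 - 5/11)*31)) = √(196 + (-3 - 64/165*31)) = √(196 + (-3 - 1984/165)) = √(196 - 2479/165) = √(29861/165) = √4927065/165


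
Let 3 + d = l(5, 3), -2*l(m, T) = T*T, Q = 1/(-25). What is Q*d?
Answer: 3/10 ≈ 0.30000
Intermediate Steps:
Q = -1/25 ≈ -0.040000
l(m, T) = -T²/2 (l(m, T) = -T*T/2 = -T²/2)
d = -15/2 (d = -3 - ½*3² = -3 - ½*9 = -3 - 9/2 = -15/2 ≈ -7.5000)
Q*d = -1/25*(-15/2) = 3/10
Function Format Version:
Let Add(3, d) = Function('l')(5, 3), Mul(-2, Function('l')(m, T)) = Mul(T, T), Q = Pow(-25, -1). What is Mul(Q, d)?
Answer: Rational(3, 10) ≈ 0.30000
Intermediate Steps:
Q = Rational(-1, 25) ≈ -0.040000
Function('l')(m, T) = Mul(Rational(-1, 2), Pow(T, 2)) (Function('l')(m, T) = Mul(Rational(-1, 2), Mul(T, T)) = Mul(Rational(-1, 2), Pow(T, 2)))
d = Rational(-15, 2) (d = Add(-3, Mul(Rational(-1, 2), Pow(3, 2))) = Add(-3, Mul(Rational(-1, 2), 9)) = Add(-3, Rational(-9, 2)) = Rational(-15, 2) ≈ -7.5000)
Mul(Q, d) = Mul(Rational(-1, 25), Rational(-15, 2)) = Rational(3, 10)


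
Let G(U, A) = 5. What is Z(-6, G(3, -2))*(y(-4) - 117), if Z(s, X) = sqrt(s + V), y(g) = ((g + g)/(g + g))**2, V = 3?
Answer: -116*I*sqrt(3) ≈ -200.92*I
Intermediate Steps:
y(g) = 1 (y(g) = ((2*g)/((2*g)))**2 = ((2*g)*(1/(2*g)))**2 = 1**2 = 1)
Z(s, X) = sqrt(3 + s) (Z(s, X) = sqrt(s + 3) = sqrt(3 + s))
Z(-6, G(3, -2))*(y(-4) - 117) = sqrt(3 - 6)*(1 - 117) = sqrt(-3)*(-116) = (I*sqrt(3))*(-116) = -116*I*sqrt(3)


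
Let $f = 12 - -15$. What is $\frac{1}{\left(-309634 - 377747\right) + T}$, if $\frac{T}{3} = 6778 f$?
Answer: $- \frac{1}{138363} \approx -7.2274 \cdot 10^{-6}$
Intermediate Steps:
$f = 27$ ($f = 12 + 15 = 27$)
$T = 549018$ ($T = 3 \cdot 6778 \cdot 27 = 3 \cdot 183006 = 549018$)
$\frac{1}{\left(-309634 - 377747\right) + T} = \frac{1}{\left(-309634 - 377747\right) + 549018} = \frac{1}{-687381 + 549018} = \frac{1}{-138363} = - \frac{1}{138363}$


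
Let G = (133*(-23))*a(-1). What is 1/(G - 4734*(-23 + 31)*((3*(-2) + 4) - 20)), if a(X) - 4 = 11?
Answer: 1/787299 ≈ 1.2702e-6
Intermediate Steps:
a(X) = 15 (a(X) = 4 + 11 = 15)
G = -45885 (G = (133*(-23))*15 = -3059*15 = -45885)
1/(G - 4734*(-23 + 31)*((3*(-2) + 4) - 20)) = 1/(-45885 - 4734*(-23 + 31)*((3*(-2) + 4) - 20)) = 1/(-45885 - 37872*((-6 + 4) - 20)) = 1/(-45885 - 37872*(-2 - 20)) = 1/(-45885 - 37872*(-22)) = 1/(-45885 - 4734*(-176)) = 1/(-45885 + 833184) = 1/787299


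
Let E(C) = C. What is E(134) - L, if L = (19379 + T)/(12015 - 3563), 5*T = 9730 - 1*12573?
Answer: 1392197/10565 ≈ 131.77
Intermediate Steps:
T = -2843/5 (T = (9730 - 1*12573)/5 = (9730 - 12573)/5 = (⅕)*(-2843) = -2843/5 ≈ -568.60)
L = 23513/10565 (L = (19379 - 2843/5)/(12015 - 3563) = (94052/5)/8452 = (94052/5)*(1/8452) = 23513/10565 ≈ 2.2256)
E(134) - L = 134 - 1*23513/10565 = 134 - 23513/10565 = 1392197/10565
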